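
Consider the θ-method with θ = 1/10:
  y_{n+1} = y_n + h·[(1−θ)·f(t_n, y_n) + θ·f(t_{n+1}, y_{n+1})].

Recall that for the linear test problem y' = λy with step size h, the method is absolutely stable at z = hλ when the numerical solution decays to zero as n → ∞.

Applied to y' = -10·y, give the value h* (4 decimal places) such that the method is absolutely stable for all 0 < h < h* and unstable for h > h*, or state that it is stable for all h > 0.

(-2.5000,0); λ=-10 ⇒ h* = (5/2)/10 = 0.2500.

Test eqn y'=λy, z=hλ:
  y_{n+1} = y_n + z·[9/10·y_n + 1/10·y_{n+1}] ⇒ (1 − 1/10z)y_{n+1} = (1 + 9/10z)y_n
  so R(z) = (1 + 9/10z)/(1 − 1/10z).

Boundary: |R(x)|=1, x<0.
x=-1.5: |R|=0.3043
R=−1: 1+9/10x = −1+1/10x ⇒ -4/5x=2 ⇒ x=2/(-4/5)=-2.5000
Confirm numerically:
  x=-2.477: |R|=0.98525 <1
  x=-1.939: |R|=0.62409 <1
  x=-1.443: |R|=0.26103 <1
  x=-3.046: |R|=1.33482 >1
  x=-2.744: |R|=1.15317 >1
  x=-2.537: |R|=1.02361 >1
Interval (-2.5000, 0).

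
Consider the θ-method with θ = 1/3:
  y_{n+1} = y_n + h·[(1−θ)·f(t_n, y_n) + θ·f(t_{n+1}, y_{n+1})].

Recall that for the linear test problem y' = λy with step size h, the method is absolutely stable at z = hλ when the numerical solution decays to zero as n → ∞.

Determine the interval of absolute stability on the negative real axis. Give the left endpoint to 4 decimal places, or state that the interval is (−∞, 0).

With y'=λy (z=hλ):
  y_{n+1} = y_n + z·[2/3·y_n + 1/3·y_{n+1}] ⇒ (1 − 1/3z)y_{n+1} = (1 + 2/3z)y_n
  R(z) = (1 + 2/3z)/(1 − 1/3z).

Need |R(x)|<1, x<0.
x=-0.71: |R|=0.4259
R=−1: 1+2/3x = −1+1/3x ⇒ -1/3x=2 ⇒ x=2/(-1/3)=-6.0000
Confirm numerically:
  x=-5.319: |R|=0.91814 <1
  x=-5.070: |R|=0.88476 <1
  x=-4.010: |R|=0.71612 <1
  x=-2.885: |R|=0.47069 <1
  x=-6.501: |R|=1.05273 >1
  x=-6.286: |R|=1.03080 >1
So |R|<1 on (-6.0000, 0).

(-6.0000, 0).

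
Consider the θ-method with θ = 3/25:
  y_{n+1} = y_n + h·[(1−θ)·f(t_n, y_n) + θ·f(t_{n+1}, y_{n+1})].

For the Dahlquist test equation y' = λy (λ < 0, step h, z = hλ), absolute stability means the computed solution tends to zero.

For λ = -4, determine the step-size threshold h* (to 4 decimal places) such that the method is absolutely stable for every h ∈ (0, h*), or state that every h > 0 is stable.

(-2.6316,0); λ=-4 ⇒ h* = (50/19)/4 = 0.6579.

Set f=λy, z=hλ:
  y_{n+1} = y_n + z·[22/25·y_n + 3/25·y_{n+1}] ⇒ (1 − 3/25z)y_{n+1} = (1 + 22/25z)y_n
  ⇒ R(z) = (1 + 22/25z)/(1 − 3/25z).

Solve |R(x)|<1 on ℝ⁻.
x=-0.76: |R|=0.3035
R=−1: 1+22/25x = −1+3/25x ⇒ -19/25x=2 ⇒ x=2/(-19/25)=-2.6316
Confirm numerically:
  x=-1.729: |R|=0.43191 <1
  x=-1.196: |R|=0.04589 <1
  x=-1.164: |R|=0.02134 <1
  x=-3.083: |R|=1.25043 >1
  x=-2.859: |R|=1.12869 >1
So |R|<1 on (-2.6316, 0).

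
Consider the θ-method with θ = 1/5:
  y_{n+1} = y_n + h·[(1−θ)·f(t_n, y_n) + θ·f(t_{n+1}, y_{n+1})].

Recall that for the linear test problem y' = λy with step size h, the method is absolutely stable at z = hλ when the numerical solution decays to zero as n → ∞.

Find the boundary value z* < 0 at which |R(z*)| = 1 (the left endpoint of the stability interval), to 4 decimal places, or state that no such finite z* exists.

z* = -3.3333.

On y'=λy, z=hλ:
  y_{n+1} = y_n + z·[4/5·y_n + 1/5·y_{n+1}] ⇒ (1 − 1/5z)y_{n+1} = (1 + 4/5z)y_n
  R(z) = (1 + 4/5z)/(1 − 1/5z).

Find x<0 with |R(x)|<1.
x=-1.4: |R|=0.0937
R=−1: 1+4/5x = −1+1/5x ⇒ -3/5x=2 ⇒ x=2/(-3/5)=-3.3333
Confirm numerically:
  x=-3.208: |R|=0.95419 <1
  x=-2.729: |R|=0.76543 <1
  x=-1.363: |R|=0.07104 <1
  x=-3.589: |R|=1.08930 >1
  x=-3.528: |R|=1.06848 >1
Stable set (-3.3333, 0).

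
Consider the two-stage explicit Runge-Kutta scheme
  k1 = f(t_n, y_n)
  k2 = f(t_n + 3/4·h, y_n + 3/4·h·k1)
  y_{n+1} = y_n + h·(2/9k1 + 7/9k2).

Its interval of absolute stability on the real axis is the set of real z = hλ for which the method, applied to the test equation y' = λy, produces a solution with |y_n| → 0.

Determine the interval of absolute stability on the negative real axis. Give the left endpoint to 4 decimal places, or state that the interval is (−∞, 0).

On y'=λy, z=hλ:
  k1=λy_n ⇒ h·k1=z·y_n;  k2=λ(1+3/4z)y_n ⇒ h·k2=z(1+3/4z)y_n
  y_{n+1}/y_n = 1 + 2/9z + 7/9z(1+3/4z) = 1 + z + 7/12z²
  so R(z) = 1 + z + 7/12z².

Solve |R(x)|<1 on ℝ⁻.
x=-0.79: |R|=0.5741
R=1: x+7/12x²=0 ⇒ x=−12/7=-1.7143; min R=1−1/(4·7/12)=0.5714>−1
Confirm numerically:
  x=-1.686: |R|=0.97218 <1
  x=-1.363: |R|=0.72070 <1
  x=-0.893: |R|=0.57218 <1
  x=-2.089: |R|=1.45662 >1
  x=-1.825: |R|=1.11786 >1
Stable set (-1.7143, 0).

(-1.7143, 0).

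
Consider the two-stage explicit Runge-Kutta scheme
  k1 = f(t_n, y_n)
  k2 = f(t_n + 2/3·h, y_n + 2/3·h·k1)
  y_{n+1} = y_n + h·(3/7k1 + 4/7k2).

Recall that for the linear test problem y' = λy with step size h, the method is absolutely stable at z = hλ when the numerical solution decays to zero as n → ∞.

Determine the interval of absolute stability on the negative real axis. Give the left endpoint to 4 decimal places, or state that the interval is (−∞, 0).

z∈(-2.6250,0).

Set f=λy, z=hλ:
  k1=λy_n ⇒ h·k1=z·y_n;  k2=λ(1+2/3z)y_n ⇒ h·k2=z(1+2/3z)y_n
  y_{n+1}/y_n = 1 + 3/7z + 4/7z(1+2/3z) = 1 + z + 8/21z²
  R(z) = 1 + z + 8/21z².

Find x<0 with |R(x)|<1.
x=-0.34: |R|=0.7040
R=1: x+8/21x²=0 ⇒ x=−21/8=-2.6250; min R=1−1/(4·8/21)=0.3438>−1
Confirm numerically:
  x=-2.233: |R|=0.66654 <1
  x=-2.118: |R|=0.59092 <1
  x=-2.085: |R|=0.57109 <1
  x=-2.906: |R|=1.31108 >1
  x=-2.796: |R|=1.18214 >1
  x=-2.678: |R|=1.05407 >1
So |R|<1 on (-2.6250, 0).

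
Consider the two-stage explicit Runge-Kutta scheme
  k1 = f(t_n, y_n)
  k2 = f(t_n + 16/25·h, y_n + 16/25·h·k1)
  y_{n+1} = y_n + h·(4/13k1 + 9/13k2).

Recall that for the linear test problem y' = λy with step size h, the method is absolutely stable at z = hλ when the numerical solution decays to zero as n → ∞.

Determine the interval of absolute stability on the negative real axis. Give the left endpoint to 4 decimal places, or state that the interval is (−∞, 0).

(-2.2569, 0).

On y'=λy, z=hλ:
  k1=λy_n ⇒ h·k1=z·y_n;  k2=λ(1+16/25z)y_n ⇒ h·k2=z(1+16/25z)y_n
  y_{n+1}/y_n = 1 + 4/13z + 9/13z(1+16/25z) = 1 + z + 144/325z²
  ⇒ R(z) = 1 + z + 144/325z².

Boundary: |R(x)|=1, x<0.
x=-1.16: |R|=0.4362
R=1: x+144/325x²=0 ⇒ x=−325/144=-2.2569; min R=1−1/(4·144/325)=0.4358>−1
Confirm numerically:
  x=-2.178: |R|=0.92382 <1
  x=-1.978: |R|=0.75553 <1
  x=-1.707: |R|=0.58406 <1
  x=-1.178: |R|=0.43685 <1
  x=-2.616: |R|=1.41618 >1
  x=-2.610: |R|=1.40828 >1
  x=-2.489: |R|=1.25592 >1
Stable set (-2.2569, 0).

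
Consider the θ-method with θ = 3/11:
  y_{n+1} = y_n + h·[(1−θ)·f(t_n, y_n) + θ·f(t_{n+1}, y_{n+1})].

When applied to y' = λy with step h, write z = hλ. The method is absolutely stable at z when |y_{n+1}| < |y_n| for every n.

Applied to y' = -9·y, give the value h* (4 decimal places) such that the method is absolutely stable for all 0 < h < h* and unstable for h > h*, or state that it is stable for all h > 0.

(-4.4000,0); λ=-9 ⇒ h* = (22/5)/9 = 0.4889.

Set f=λy, z=hλ:
  y_{n+1} = y_n + z·[8/11·y_n + 3/11·y_{n+1}] ⇒ (1 − 3/11z)y_{n+1} = (1 + 8/11z)y_n
  R(z) = (1 + 8/11z)/(1 − 3/11z).

Boundary: |R(x)|=1, x<0.
x=-1.57: |R|=0.0993
R=−1: 1+8/11x = −1+3/11x ⇒ -5/11x=2 ⇒ x=2/(-5/11)=-4.4000
Confirm numerically:
  x=-3.958: |R|=0.90338 <1
  x=-3.365: |R|=0.75468 <1
  x=-1.898: |R|=0.25063 <1
  x=-4.989: |R|=1.11341 >1
  x=-4.534: |R|=1.02723 >1
So |R|<1 on (-4.4000, 0).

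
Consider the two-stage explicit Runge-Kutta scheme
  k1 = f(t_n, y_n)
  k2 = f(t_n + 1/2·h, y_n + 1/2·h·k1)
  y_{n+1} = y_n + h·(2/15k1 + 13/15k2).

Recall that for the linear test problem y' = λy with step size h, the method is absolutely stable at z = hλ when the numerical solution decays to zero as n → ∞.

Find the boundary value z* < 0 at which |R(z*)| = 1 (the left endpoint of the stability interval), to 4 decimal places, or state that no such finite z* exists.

z* = -2.3077.

Test eqn y'=λy, z=hλ:
  k1=λy_n ⇒ h·k1=z·y_n;  k2=λ(1+1/2z)y_n ⇒ h·k2=z(1+1/2z)y_n
  y_{n+1}/y_n = 1 + 2/15z + 13/15z(1+1/2z) = 1 + z + 13/30z²
  ⇒ R(z) = 1 + z + 13/30z².

Need |R(x)|<1, x<0.
x=-1.03: |R|=0.4297
R=1: x+13/30x²=0 ⇒ x=−30/13=-2.3077; min R=1−1/(4·13/30)=0.4231>−1
Confirm numerically:
  x=-2.167: |R|=0.86789 <1
  x=-1.930: |R|=0.68412 <1
  x=-1.115: |R|=0.42373 <1
  x=-1.062: |R|=0.42673 <1
  x=-2.608: |R|=1.33939 >1
  x=-2.333: |R|=1.02559 >1
Stable set (-2.3077, 0).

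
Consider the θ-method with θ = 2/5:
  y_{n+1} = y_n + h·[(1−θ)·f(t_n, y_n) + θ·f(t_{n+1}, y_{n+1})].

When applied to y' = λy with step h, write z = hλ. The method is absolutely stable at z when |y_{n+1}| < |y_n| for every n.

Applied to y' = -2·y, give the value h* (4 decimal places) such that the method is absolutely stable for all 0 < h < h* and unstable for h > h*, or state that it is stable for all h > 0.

Set f=λy, z=hλ:
  y_{n+1} = y_n + z·[3/5·y_n + 2/5·y_{n+1}] ⇒ (1 − 2/5z)y_{n+1} = (1 + 3/5z)y_n
  R(z) = (1 + 3/5z)/(1 − 2/5z).

Need |R(x)|<1, x<0.
x=-1.44: |R|=0.0863
R=−1: 1+3/5x = −1+2/5x ⇒ -1/5x=2 ⇒ x=2/(-1/5)=-10.0000
Confirm numerically:
  x=-9.300: |R|=0.97034 <1
  x=-7.731: |R|=0.88911 <1
  x=-5.391: |R|=0.70796 <1
  x=-4.018: |R|=0.54112 <1
  x=-10.414: |R|=1.01603 >1
  x=-10.131: |R|=1.00519 >1
So |R|<1 on (-10.0000, 0).

(-10.0000,0); λ=-2 ⇒ h* = (10)/2 = 5.0000.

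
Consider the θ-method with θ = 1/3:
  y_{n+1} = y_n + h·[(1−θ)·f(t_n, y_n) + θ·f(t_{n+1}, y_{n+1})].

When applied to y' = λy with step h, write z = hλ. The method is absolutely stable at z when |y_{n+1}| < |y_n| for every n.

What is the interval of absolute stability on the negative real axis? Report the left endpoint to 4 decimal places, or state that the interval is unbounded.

Set f=λy, z=hλ:
  y_{n+1} = y_n + z·[2/3·y_n + 1/3·y_{n+1}] ⇒ (1 − 1/3z)y_{n+1} = (1 + 2/3z)y_n
  Hence R(z) = (1 + 2/3z)/(1 − 1/3z).

Find x<0 with |R(x)|<1.
x=-0.49: |R|=0.5788
R=−1: 1+2/3x = −1+1/3x ⇒ -1/3x=2 ⇒ x=2/(-1/3)=-6.0000
Confirm numerically:
  x=-4.084: |R|=0.72953 <1
  x=-3.971: |R|=0.70894 <1
  x=-3.669: |R|=0.65047 <1
  x=-3.532: |R|=0.62217 <1
  x=-6.201: |R|=1.02185 >1
  x=-6.165: |R|=1.01800 >1
  x=-6.098: |R|=1.01077 >1
Interval (-6.0000, 0).

z∈(-6.0000,0).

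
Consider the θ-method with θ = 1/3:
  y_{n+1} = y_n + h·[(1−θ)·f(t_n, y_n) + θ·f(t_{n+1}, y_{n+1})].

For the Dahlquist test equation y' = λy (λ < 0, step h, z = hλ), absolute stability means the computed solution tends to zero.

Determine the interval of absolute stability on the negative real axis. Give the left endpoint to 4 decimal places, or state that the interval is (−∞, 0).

With y'=λy (z=hλ):
  y_{n+1} = y_n + z·[2/3·y_n + 1/3·y_{n+1}] ⇒ (1 − 1/3z)y_{n+1} = (1 + 2/3z)y_n
  ⇒ R(z) = (1 + 2/3z)/(1 − 1/3z).

Solve |R(x)|<1 on ℝ⁻.
x=-1.45: |R|=0.0225
R=−1: 1+2/3x = −1+1/3x ⇒ -1/3x=2 ⇒ x=2/(-1/3)=-6.0000
Confirm numerically:
  x=-5.784: |R|=0.97541 <1
  x=-4.825: |R|=0.84984 <1
  x=-4.225: |R|=0.75433 <1
  x=-3.606: |R|=0.63760 <1
  x=-6.496: |R|=1.05223 >1
  x=-6.308: |R|=1.03309 >1
  x=-6.141: |R|=1.01543 >1
So |R|<1 on (-6.0000, 0).

(-6.0000, 0).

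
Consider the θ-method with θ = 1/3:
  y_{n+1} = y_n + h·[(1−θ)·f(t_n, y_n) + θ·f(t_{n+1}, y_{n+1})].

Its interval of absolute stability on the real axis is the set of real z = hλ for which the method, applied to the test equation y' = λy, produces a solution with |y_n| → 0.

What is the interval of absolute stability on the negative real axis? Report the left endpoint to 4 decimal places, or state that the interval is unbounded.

z∈(-6.0000,0).

On y'=λy, z=hλ:
  y_{n+1} = y_n + z·[2/3·y_n + 1/3·y_{n+1}] ⇒ (1 − 1/3z)y_{n+1} = (1 + 2/3z)y_n
  ⇒ R(z) = (1 + 2/3z)/(1 − 1/3z).

Boundary: |R(x)|=1, x<0.
x=-0.43: |R|=0.6239
R=−1: 1+2/3x = −1+1/3x ⇒ -1/3x=2 ⇒ x=2/(-1/3)=-6.0000
Confirm numerically:
  x=-4.711: |R|=0.83284 <1
  x=-3.129: |R|=0.53157 <1
  x=-2.796: |R|=0.44720 <1
  x=-6.368: |R|=1.03928 >1
  x=-6.165: |R|=1.01800 >1
  x=-6.078: |R|=1.00859 >1
Interval (-6.0000, 0).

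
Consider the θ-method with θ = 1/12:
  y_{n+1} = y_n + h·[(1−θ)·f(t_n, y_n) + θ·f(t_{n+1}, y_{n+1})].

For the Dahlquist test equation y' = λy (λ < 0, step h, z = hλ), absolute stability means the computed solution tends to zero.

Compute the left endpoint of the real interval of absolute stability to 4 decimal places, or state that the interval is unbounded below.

left endpoint -2.4000.

Set f=λy, z=hλ:
  y_{n+1} = y_n + z·[11/12·y_n + 1/12·y_{n+1}] ⇒ (1 − 1/12z)y_{n+1} = (1 + 11/12z)y_n
  Hence R(z) = (1 + 11/12z)/(1 − 1/12z).

Boundary: |R(x)|=1, x<0.
x=-0.77: |R|=0.2764
R=−1: 1+11/12x = −1+1/12x ⇒ -5/6x=2 ⇒ x=2/(-5/6)=-2.4000
Confirm numerically:
  x=-1.312: |R|=0.18269 <1
  x=-1.033: |R|=0.04888 <1
  x=-1.013: |R|=0.06586 <1
  x=-2.831: |R|=1.29061 >1
  x=-2.723: |R|=1.21938 >1
Interval (-2.4000, 0).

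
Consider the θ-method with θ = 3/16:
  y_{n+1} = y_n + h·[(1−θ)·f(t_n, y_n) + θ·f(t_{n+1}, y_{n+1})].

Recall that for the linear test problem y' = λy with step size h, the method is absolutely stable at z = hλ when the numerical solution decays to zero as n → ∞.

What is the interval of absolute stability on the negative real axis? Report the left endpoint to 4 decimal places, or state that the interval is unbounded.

Set f=λy, z=hλ:
  y_{n+1} = y_n + z·[13/16·y_n + 3/16·y_{n+1}] ⇒ (1 − 3/16z)y_{n+1} = (1 + 13/16z)y_n
  Hence R(z) = (1 + 13/16z)/(1 − 3/16z).

Find x<0 with |R(x)|<1.
x=-0.96: |R|=0.1864
R=−1: 1+13/16x = −1+3/16x ⇒ -5/8x=2 ⇒ x=2/(-5/8)=-3.2000
Confirm numerically:
  x=-2.600: |R|=0.74790 <1
  x=-2.348: |R|=0.63027 <1
  x=-2.063: |R|=0.48758 <1
  x=-1.610: |R|=0.23668 <1
  x=-3.670: |R|=1.17401 >1
  x=-3.324: |R|=1.04774 >1
  x=-3.248: |R|=1.01865 >1
So |R|<1 on (-3.2000, 0).

(-3.2000, 0).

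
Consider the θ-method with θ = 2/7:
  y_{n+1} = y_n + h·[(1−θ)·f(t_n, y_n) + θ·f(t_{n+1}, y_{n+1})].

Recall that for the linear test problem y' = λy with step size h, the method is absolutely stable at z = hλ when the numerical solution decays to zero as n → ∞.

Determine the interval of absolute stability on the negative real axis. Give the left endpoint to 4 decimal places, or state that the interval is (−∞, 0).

Test eqn y'=λy, z=hλ:
  y_{n+1} = y_n + z·[5/7·y_n + 2/7·y_{n+1}] ⇒ (1 − 2/7z)y_{n+1} = (1 + 5/7z)y_n
  Hence R(z) = (1 + 5/7z)/(1 − 2/7z).

Need |R(x)|<1, x<0.
x=-1: |R|=0.2222
R=−1: 1+5/7x = −1+2/7x ⇒ -3/7x=2 ⇒ x=2/(-3/7)=-4.6667
Confirm numerically:
  x=-3.733: |R|=0.80637 <1
  x=-3.656: |R|=0.78815 <1
  x=-3.504: |R|=0.75100 <1
  x=-3.046: |R|=0.62863 <1
  x=-4.838: |R|=1.03082 >1
  x=-4.777: |R|=1.02000 >1
Stable set (-4.6667, 0).

(-4.6667, 0).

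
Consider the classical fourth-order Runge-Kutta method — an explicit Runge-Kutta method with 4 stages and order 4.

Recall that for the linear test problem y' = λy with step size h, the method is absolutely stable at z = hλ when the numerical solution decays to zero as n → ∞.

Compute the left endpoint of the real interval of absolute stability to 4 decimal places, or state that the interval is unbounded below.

left endpoint -2.7853.

On y'=λy, z=hλ:
  order 4, 4-stage ⇒ R(z)=1+z+z^2/2+z^3/6+z^4/24
  (e.g. R(-1.52)=0.27231, |R|=0.27231)

Boundary: |R(x)|=1, x<0.
x=-1.52: |R|=0.2723
|R(-2.92)|=1.2228 |R(-2.16)|=0.4002 |R(-1.86)|=0.2960
Bisect:
  x_lo=-3.3147 |R|=2.1390  x_hi=-0.0960 |R|=0.9085
  mid=-1.70535 |R|=0.27458 →hi
  mid=-2.51003 |R|=0.65834 →hi
  mid=-2.91237 |R|=1.20912 →lo
  mid=-2.71120 |R|=0.89392 →hi
  mid=-2.81179 |R|=1.04068 →lo
  mid=-2.76149 |R|=0.96471 →hi
  mid=-2.78664 |R|=1.00203 →lo
  mid=-2.77407 |R|=0.98321 →hi
  ...
  [-2.78546,-2.78526] ⇒ x*=-2.7853
Stable set (-2.7853, 0).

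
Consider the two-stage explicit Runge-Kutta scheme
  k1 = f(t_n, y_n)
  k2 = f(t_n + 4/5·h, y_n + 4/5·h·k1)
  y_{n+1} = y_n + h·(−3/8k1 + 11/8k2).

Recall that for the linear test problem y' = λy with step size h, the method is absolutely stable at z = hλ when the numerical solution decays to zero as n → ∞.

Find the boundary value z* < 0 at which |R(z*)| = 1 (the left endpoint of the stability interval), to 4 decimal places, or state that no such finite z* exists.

On y'=λy, z=hλ:
  k1=λy_n ⇒ h·k1=z·y_n;  k2=λ(1+4/5z)y_n ⇒ h·k2=z(1+4/5z)y_n
  y_{n+1}/y_n = 1 − 3/8z + 11/8z(1+4/5z) = 1 + z + 11/10z²
  R(z) = 1 + z + 11/10z².

Solve |R(x)|<1 on ℝ⁻.
x=-1.35: |R|=1.6548
R=1: x+11/10x²=0 ⇒ x=−10/11=-0.9091; min R=1−1/(4·11/10)=0.7727>−1
Confirm numerically:
  x=-0.552: |R|=0.78317 <1
  x=-0.513: |R|=0.77649 <1
  x=-0.497: |R|=0.77471 <1
  x=-1.368: |R|=1.69057 >1
  x=-1.341: |R|=1.63711 >1
Stable set (-0.9091, 0).

z* = -0.9091.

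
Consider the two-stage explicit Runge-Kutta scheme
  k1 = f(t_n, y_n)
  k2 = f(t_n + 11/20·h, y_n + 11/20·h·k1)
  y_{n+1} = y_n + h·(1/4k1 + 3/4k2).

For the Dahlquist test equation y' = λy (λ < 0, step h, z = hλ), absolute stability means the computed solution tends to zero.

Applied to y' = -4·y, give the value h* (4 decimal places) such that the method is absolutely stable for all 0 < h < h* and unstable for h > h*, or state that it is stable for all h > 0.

(-2.4242,0); λ=-4 ⇒ h* = (80/33)/4 = 0.6061.

Set f=λy, z=hλ:
  k1=λy_n ⇒ h·k1=z·y_n;  k2=λ(1+11/20z)y_n ⇒ h·k2=z(1+11/20z)y_n
  y_{n+1}/y_n = 1 + 1/4z + 3/4z(1+11/20z) = 1 + z + 33/80z²
  so R(z) = 1 + z + 33/80z².

Need |R(x)|<1, x<0.
x=-0.86: |R|=0.4451
R=1: x+33/80x²=0 ⇒ x=−80/33=-2.4242; min R=1−1/(4·33/80)=0.3939>−1
Confirm numerically:
  x=-2.128: |R|=0.73996 <1
  x=-1.603: |R|=0.45696 <1
  x=-1.085: |R|=0.40061 <1
  x=-2.997: |R|=1.70808 >1
  x=-2.851: |R|=1.50188 >1
  x=-2.485: |R|=1.06228 >1
Stable set (-2.4242, 0).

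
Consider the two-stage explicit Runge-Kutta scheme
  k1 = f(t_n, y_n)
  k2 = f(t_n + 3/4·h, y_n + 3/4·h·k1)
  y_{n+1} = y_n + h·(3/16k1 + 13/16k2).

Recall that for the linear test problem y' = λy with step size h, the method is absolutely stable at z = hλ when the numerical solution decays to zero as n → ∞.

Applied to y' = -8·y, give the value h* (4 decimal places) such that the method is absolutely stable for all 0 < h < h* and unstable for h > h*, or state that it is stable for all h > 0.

(-1.6410,0); λ=-8 ⇒ h* = (64/39)/8 = 0.2051.

Set f=λy, z=hλ:
  k1=λy_n ⇒ h·k1=z·y_n;  k2=λ(1+3/4z)y_n ⇒ h·k2=z(1+3/4z)y_n
  y_{n+1}/y_n = 1 + 3/16z + 13/16z(1+3/4z) = 1 + z + 39/64z²
  so R(z) = 1 + z + 39/64z².

Boundary: |R(x)|=1, x<0.
x=-0.31: |R|=0.7486
R=1: x+39/64x²=0 ⇒ x=−64/39=-1.6410; min R=1−1/(4·39/64)=0.5897>−1
Confirm numerically:
  x=-1.490: |R|=0.86287 <1
  x=-1.473: |R|=0.84918 <1
  x=-1.043: |R|=0.61991 <1
  x=-0.805: |R|=0.58989 <1
  x=-1.800: |R|=1.17438 >1
  x=-1.720: |R|=1.08278 >1
Stable set (-1.6410, 0).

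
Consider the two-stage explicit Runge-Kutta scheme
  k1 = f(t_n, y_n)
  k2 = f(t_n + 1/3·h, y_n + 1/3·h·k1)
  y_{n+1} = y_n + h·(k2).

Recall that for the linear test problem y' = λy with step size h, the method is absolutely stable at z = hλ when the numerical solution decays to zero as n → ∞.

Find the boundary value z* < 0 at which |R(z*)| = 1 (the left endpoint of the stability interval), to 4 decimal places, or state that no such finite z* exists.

left endpoint -3.0000.

With y'=λy (z=hλ):
  k1=λy_n ⇒ h·k1=z·y_n;  k2=λ(1+1/3z)y_n ⇒ h·k2=z(1+1/3z)y_n
  y_{n+1}/y_n = 1 + z(1+1/3z) = 1 + z + 1/3z²
  R(z) = 1 + z + 1/3z².

Boundary: |R(x)|=1, x<0.
x=-0.68: |R|=0.4741
R=1: x+1/3x²=0 ⇒ x=−3=-3.0000; min R=1−1/(4·1/3)=0.2500>−1
Confirm numerically:
  x=-1.996: |R|=0.33201 <1
  x=-1.948: |R|=0.31690 <1
  x=-1.937: |R|=0.31366 <1
  x=-3.340: |R|=1.37853 >1
  x=-3.255: |R|=1.27668 >1
Stable set (-3.0000, 0).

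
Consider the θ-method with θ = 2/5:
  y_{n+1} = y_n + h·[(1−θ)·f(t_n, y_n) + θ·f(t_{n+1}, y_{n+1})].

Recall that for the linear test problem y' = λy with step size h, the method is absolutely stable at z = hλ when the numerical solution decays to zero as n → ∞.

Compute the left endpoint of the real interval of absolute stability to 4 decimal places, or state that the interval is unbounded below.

Test eqn y'=λy, z=hλ:
  y_{n+1} = y_n + z·[3/5·y_n + 2/5·y_{n+1}] ⇒ (1 − 2/5z)y_{n+1} = (1 + 3/5z)y_n
  R(z) = (1 + 3/5z)/(1 − 2/5z).

Need |R(x)|<1, x<0.
x=-1.21: |R|=0.1846
R=−1: 1+3/5x = −1+2/5x ⇒ -1/5x=2 ⇒ x=2/(-1/5)=-10.0000
Confirm numerically:
  x=-8.194: |R|=0.91556 <1
  x=-7.578: |R|=0.87984 <1
  x=-7.275: |R|=0.86061 <1
  x=-10.585: |R|=1.02235 >1
  x=-10.281: |R|=1.01099 >1
Interval (-10.0000, 0).

left endpoint -10.0000.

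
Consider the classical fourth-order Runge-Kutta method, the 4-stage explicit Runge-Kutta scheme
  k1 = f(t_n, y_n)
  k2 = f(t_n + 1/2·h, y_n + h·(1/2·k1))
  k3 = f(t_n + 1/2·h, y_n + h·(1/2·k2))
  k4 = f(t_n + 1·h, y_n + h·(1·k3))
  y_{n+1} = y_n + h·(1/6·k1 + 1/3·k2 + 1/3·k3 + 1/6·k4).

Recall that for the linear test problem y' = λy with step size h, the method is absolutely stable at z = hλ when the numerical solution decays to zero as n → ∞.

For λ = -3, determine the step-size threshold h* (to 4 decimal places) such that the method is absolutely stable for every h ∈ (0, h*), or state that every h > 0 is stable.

Test eqn y'=λy, z=hλ:
  order 4, 4-stage ⇒ R(z)=1+z+z^2/2+z^3/6+z^4/24
  (e.g. R(-0.74)=0.47876, |R|=0.47876)

Boundary: |R(x)|=1, x<0.
x=-0.74: |R|=0.4788
|R(-2.9)|=1.1872 |R(-1.97)|=0.3238 |R(-0.63)|=0.5333
Bisect:
  x_lo=-3.3168 |R|=2.1451  x_hi=-0.2562 |R|=0.7740
  mid=-1.78652 |R|=0.28342 →hi
  mid=-2.55166 |R|=0.70122 →hi
  mid=-2.93423 |R|=1.24876 →lo
  mid=-2.74294 |R|=0.93800 →hi
  mid=-2.83858 |R|=1.08336 →lo
  mid=-2.79076 |R|=1.00828 →lo
  mid=-2.76685 |R|=0.97255 →hi
  ...
  [-2.78534,-2.78516] ⇒ x*=-2.7853
Stable set (-2.7853, 0).

(-2.7853,0); λ=-3 ⇒ h* = 0.9284.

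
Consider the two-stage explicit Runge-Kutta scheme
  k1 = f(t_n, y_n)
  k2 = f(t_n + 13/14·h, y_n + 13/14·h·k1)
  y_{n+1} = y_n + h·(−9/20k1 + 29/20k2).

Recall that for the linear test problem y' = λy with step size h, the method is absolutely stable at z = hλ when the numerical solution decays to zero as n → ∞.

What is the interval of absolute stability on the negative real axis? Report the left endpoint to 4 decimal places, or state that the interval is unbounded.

Set f=λy, z=hλ:
  k1=λy_n ⇒ h·k1=z·y_n;  k2=λ(1+13/14z)y_n ⇒ h·k2=z(1+13/14z)y_n
  y_{n+1}/y_n = 1 − 9/20z + 29/20z(1+13/14z) = 1 + z + 377/280z²
  ⇒ R(z) = 1 + z + 377/280z².

Solve |R(x)|<1 on ℝ⁻.
x=-1.47: |R|=2.4395
R=1: x+377/280x²=0 ⇒ x=−280/377=-0.7427; min R=1−1/(4·377/280)=0.8143>−1
Confirm numerically:
  x=-0.711: |R|=0.96965 <1
  x=-0.498: |R|=0.83592 <1
  x=-0.436: |R|=0.81995 <1
  x=-1.258: |R|=1.87281 >1
  x=-1.046: |R|=1.42715 >1
Interval (-0.7427, 0).

z∈(-0.7427,0).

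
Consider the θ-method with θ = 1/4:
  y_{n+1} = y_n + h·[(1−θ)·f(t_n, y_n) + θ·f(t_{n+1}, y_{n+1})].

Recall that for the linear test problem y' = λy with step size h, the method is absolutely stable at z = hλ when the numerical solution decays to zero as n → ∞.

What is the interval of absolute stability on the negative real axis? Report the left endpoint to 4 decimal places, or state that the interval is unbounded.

z∈(-4.0000,0).

Set f=λy, z=hλ:
  y_{n+1} = y_n + z·[3/4·y_n + 1/4·y_{n+1}] ⇒ (1 − 1/4z)y_{n+1} = (1 + 3/4z)y_n
  ⇒ R(z) = (1 + 3/4z)/(1 − 1/4z).

Boundary: |R(x)|=1, x<0.
x=-0.41: |R|=0.6281
R=−1: 1+3/4x = −1+1/4x ⇒ -1/2x=2 ⇒ x=2/(-1/2)=-4.0000
Confirm numerically:
  x=-3.877: |R|=0.96877 <1
  x=-2.029: |R|=0.34616 <1
  x=-1.779: |R|=0.23135 <1
  x=-4.585: |R|=1.13628 >1
  x=-4.441: |R|=1.10449 >1
  x=-4.386: |R|=1.09206 >1
So |R|<1 on (-4.0000, 0).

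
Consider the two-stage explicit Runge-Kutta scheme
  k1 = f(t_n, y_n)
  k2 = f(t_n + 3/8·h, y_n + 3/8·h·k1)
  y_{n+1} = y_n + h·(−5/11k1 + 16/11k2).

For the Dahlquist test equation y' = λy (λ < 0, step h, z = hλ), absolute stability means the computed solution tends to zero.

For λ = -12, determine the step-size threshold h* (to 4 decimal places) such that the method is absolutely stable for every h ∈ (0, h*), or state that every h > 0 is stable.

(-1.8333,0); λ=-12 ⇒ h* = (11/6)/12 = 0.1528.

With y'=λy (z=hλ):
  k1=λy_n ⇒ h·k1=z·y_n;  k2=λ(1+3/8z)y_n ⇒ h·k2=z(1+3/8z)y_n
  y_{n+1}/y_n = 1 − 5/11z + 16/11z(1+3/8z) = 1 + z + 6/11z²
  ⇒ R(z) = 1 + z + 6/11z².

Solve |R(x)|<1 on ℝ⁻.
x=-0.9: |R|=0.5418
R=1: x+6/11x²=0 ⇒ x=−11/6=-1.8333; min R=1−1/(4·6/11)=0.5417>−1
Confirm numerically:
  x=-1.450: |R|=0.69682 <1
  x=-1.290: |R|=0.61769 <1
  x=-1.261: |R|=0.60634 <1
  x=-1.221: |R|=0.59219 <1
  x=-2.298: |R|=1.58244 >1
  x=-2.004: |R|=1.18655 >1
So |R|<1 on (-1.8333, 0).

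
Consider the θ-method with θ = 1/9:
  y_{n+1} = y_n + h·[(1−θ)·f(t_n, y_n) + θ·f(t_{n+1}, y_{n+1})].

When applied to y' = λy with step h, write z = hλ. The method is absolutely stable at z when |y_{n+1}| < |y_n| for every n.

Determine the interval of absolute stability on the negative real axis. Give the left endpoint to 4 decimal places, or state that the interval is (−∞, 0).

With y'=λy (z=hλ):
  y_{n+1} = y_n + z·[8/9·y_n + 1/9·y_{n+1}] ⇒ (1 − 1/9z)y_{n+1} = (1 + 8/9z)y_n
  Hence R(z) = (1 + 8/9z)/(1 − 1/9z).

Find x<0 with |R(x)|<1.
x=-0.69: |R|=0.3591
R=−1: 1+8/9x = −1+1/9x ⇒ -7/9x=2 ⇒ x=2/(-7/9)=-2.5714
Confirm numerically:
  x=-1.914: |R|=0.57834 <1
  x=-1.549: |R|=0.32155 <1
  x=-1.304: |R|=0.13898 <1
  x=-2.781: |R|=1.12452 >1
  x=-2.620: |R|=1.02926 >1
Interval (-2.5714, 0).

z∈(-2.5714,0).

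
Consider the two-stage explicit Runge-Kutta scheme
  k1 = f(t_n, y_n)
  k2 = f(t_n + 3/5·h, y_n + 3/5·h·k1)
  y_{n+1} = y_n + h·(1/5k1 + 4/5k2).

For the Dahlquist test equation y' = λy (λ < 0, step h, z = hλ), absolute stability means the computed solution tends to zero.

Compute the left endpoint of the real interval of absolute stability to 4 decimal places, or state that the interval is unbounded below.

left endpoint -2.0833.

With y'=λy (z=hλ):
  k1=λy_n ⇒ h·k1=z·y_n;  k2=λ(1+3/5z)y_n ⇒ h·k2=z(1+3/5z)y_n
  y_{n+1}/y_n = 1 + 1/5z + 4/5z(1+3/5z) = 1 + z + 12/25z²
  R(z) = 1 + z + 12/25z².

Find x<0 with |R(x)|<1.
x=-0.67: |R|=0.5455
R=1: x+12/25x²=0 ⇒ x=−25/12=-2.0833; min R=1−1/(4·12/25)=0.4792>−1
Confirm numerically:
  x=-1.723: |R|=0.70199 <1
  x=-1.711: |R|=0.69421 <1
  x=-1.517: |R|=0.58762 <1
  x=-0.850: |R|=0.49680 <1
  x=-2.180: |R|=1.10115 >1
  x=-2.105: |R|=1.02189 >1
Stable set (-2.0833, 0).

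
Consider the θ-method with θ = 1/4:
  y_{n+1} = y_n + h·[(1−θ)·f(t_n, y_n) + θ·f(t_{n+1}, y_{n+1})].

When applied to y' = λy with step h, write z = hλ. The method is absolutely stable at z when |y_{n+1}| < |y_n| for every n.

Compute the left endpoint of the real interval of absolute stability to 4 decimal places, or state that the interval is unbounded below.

left endpoint -4.0000.

Set f=λy, z=hλ:
  y_{n+1} = y_n + z·[3/4·y_n + 1/4·y_{n+1}] ⇒ (1 − 1/4z)y_{n+1} = (1 + 3/4z)y_n
  Hence R(z) = (1 + 3/4z)/(1 − 1/4z).

Find x<0 with |R(x)|<1.
x=-1.05: |R|=0.1683
R=−1: 1+3/4x = −1+1/4x ⇒ -1/2x=2 ⇒ x=2/(-1/2)=-4.0000
Confirm numerically:
  x=-2.672: |R|=0.60192 <1
  x=-2.398: |R|=0.49922 <1
  x=-1.610: |R|=0.14795 <1
  x=-4.560: |R|=1.13084 >1
  x=-4.357: |R|=1.08544 >1
  x=-4.070: |R|=1.01735 >1
Stable set (-4.0000, 0).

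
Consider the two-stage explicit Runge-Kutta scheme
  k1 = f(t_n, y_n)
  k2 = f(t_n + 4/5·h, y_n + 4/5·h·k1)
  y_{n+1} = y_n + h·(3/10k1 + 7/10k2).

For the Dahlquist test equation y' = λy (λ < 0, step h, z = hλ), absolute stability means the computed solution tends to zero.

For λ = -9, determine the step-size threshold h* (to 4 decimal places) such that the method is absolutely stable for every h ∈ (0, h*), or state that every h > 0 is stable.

(-1.7857,0); λ=-9 ⇒ h* = (25/14)/9 = 0.1984.

With y'=λy (z=hλ):
  k1=λy_n ⇒ h·k1=z·y_n;  k2=λ(1+4/5z)y_n ⇒ h·k2=z(1+4/5z)y_n
  y_{n+1}/y_n = 1 + 3/10z + 7/10z(1+4/5z) = 1 + z + 14/25z²
  R(z) = 1 + z + 14/25z².

Need |R(x)|<1, x<0.
x=-1.2: |R|=0.6064
R=1: x+14/25x²=0 ⇒ x=−25/14=-1.7857; min R=1−1/(4·14/25)=0.5536>−1
Confirm numerically:
  x=-1.667: |R|=0.88918 <1
  x=-1.422: |R|=0.71037 <1
  x=-1.141: |R|=0.58805 <1
  x=-1.049: |R|=0.56722 <1
  x=-2.104: |R|=1.37502 >1
  x=-1.860: |R|=1.07738 >1
Interval (-1.7857, 0).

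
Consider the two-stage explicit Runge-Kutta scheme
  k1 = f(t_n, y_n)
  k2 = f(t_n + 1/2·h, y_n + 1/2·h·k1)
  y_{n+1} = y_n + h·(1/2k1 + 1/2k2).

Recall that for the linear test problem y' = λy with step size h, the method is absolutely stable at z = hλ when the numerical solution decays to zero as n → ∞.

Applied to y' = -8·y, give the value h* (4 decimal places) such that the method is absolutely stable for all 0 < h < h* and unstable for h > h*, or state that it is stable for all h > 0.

With y'=λy (z=hλ):
  k1=λy_n ⇒ h·k1=z·y_n;  k2=λ(1+1/2z)y_n ⇒ h·k2=z(1+1/2z)y_n
  y_{n+1}/y_n = 1 + 1/2z + 1/2z(1+1/2z) = 1 + z + 1/4z²
  Hence R(z) = 1 + z + 1/4z².

Find x<0 with |R(x)|<1.
x=-1.65: |R|=0.0306
R=1: x+1/4x²=0 ⇒ x=−4=-4.0000; min R=1−1/(4·1/4)=0.0000>−1
Confirm numerically:
  x=-3.103: |R|=0.30415 <1
  x=-3.038: |R|=0.26936 <1
  x=-2.831: |R|=0.17264 <1
  x=-4.501: |R|=1.56375 >1
  x=-4.191: |R|=1.20012 >1
Stable set (-4.0000, 0).

(-4.0000,0); λ=-8 ⇒ h* = (4)/8 = 0.5000.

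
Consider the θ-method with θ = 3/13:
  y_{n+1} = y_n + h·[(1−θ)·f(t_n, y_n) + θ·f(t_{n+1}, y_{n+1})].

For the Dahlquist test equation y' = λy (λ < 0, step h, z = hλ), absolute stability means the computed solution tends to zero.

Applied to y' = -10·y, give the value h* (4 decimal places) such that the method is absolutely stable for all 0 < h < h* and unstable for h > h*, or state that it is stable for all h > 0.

On y'=λy, z=hλ:
  y_{n+1} = y_n + z·[10/13·y_n + 3/13·y_{n+1}] ⇒ (1 − 3/13z)y_{n+1} = (1 + 10/13z)y_n
  ⇒ R(z) = (1 + 10/13z)/(1 − 3/13z).

Boundary: |R(x)|=1, x<0.
x=-0.53: |R|=0.5278
R=−1: 1+10/13x = −1+3/13x ⇒ -7/13x=2 ⇒ x=2/(-7/13)=-3.7143
Confirm numerically:
  x=-3.454: |R|=0.92201 <1
  x=-3.299: |R|=0.87304 <1
  x=-2.898: |R|=0.73661 <1
  x=-2.779: |R|=0.69316 <1
  x=-4.102: |R|=1.10725 >1
  x=-4.035: |R|=1.08942 >1
  x=-3.802: |R|=1.02516 >1
So |R|<1 on (-3.7143, 0).

(-3.7143,0); λ=-10 ⇒ h* = (26/7)/10 = 0.3714.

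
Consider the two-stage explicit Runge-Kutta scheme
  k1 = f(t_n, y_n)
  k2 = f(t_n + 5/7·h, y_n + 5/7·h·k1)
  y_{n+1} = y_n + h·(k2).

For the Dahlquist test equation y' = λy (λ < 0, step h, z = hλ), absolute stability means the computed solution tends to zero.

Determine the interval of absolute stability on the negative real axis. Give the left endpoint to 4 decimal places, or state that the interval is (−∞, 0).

(-1.4000, 0).

On y'=λy, z=hλ:
  k1=λy_n ⇒ h·k1=z·y_n;  k2=λ(1+5/7z)y_n ⇒ h·k2=z(1+5/7z)y_n
  y_{n+1}/y_n = 1 + z(1+5/7z) = 1 + z + 5/7z²
  Hence R(z) = 1 + z + 5/7z².

Find x<0 with |R(x)|<1.
x=-0.73: |R|=0.6506
R=1: x+5/7x²=0 ⇒ x=−7/5=-1.4000; min R=1−1/(4·5/7)=0.6500>−1
Confirm numerically:
  x=-1.257: |R|=0.87161 <1
  x=-1.066: |R|=0.74568 <1
  x=-0.840: |R|=0.66400 <1
  x=-1.988: |R|=1.83496 >1
  x=-1.730: |R|=1.40779 >1
  x=-1.606: |R|=1.23631 >1
So |R|<1 on (-1.4000, 0).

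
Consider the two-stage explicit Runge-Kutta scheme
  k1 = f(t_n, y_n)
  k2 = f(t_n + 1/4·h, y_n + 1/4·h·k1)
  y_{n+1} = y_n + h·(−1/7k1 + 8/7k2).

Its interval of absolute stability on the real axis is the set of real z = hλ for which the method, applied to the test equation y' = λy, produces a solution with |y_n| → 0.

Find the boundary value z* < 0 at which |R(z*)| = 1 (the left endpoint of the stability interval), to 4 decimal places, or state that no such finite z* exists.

z* = -3.5000.

On y'=λy, z=hλ:
  k1=λy_n ⇒ h·k1=z·y_n;  k2=λ(1+1/4z)y_n ⇒ h·k2=z(1+1/4z)y_n
  y_{n+1}/y_n = 1 − 1/7z + 8/7z(1+1/4z) = 1 + z + 2/7z²
  so R(z) = 1 + z + 2/7z².

Need |R(x)|<1, x<0.
x=-0.33: |R|=0.7011
R=1: x+2/7x²=0 ⇒ x=−7/2=-3.5000; min R=1−1/(4·2/7)=0.1250>−1
Confirm numerically:
  x=-3.392: |R|=0.89533 <1
  x=-3.361: |R|=0.86652 <1
  x=-2.855: |R|=0.47386 <1
  x=-2.270: |R|=0.20226 <1
  x=-3.997: |R|=1.56757 >1
  x=-3.767: |R|=1.28737 >1
Stable set (-3.5000, 0).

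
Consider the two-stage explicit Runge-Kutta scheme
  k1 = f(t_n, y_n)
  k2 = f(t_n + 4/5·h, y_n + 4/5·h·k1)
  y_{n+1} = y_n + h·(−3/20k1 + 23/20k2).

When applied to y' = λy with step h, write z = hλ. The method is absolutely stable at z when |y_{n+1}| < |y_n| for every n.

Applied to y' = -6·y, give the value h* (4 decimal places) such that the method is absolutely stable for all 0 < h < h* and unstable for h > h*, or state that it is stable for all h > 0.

Test eqn y'=λy, z=hλ:
  k1=λy_n ⇒ h·k1=z·y_n;  k2=λ(1+4/5z)y_n ⇒ h·k2=z(1+4/5z)y_n
  y_{n+1}/y_n = 1 − 3/20z + 23/20z(1+4/5z) = 1 + z + 23/25z²
  ⇒ R(z) = 1 + z + 23/25z².

Solve |R(x)|<1 on ℝ⁻.
x=-1.68: |R|=1.9166
R=1: x+23/25x²=0 ⇒ x=−25/23=-1.0870; min R=1−1/(4·23/25)=0.7283>−1
Confirm numerically:
  x=-1.022: |R|=0.93893 <1
  x=-1.003: |R|=0.92253 <1
  x=-0.796: |R|=0.78693 <1
  x=-0.445: |R|=0.73718 <1
  x=-1.656: |R|=1.86695 >1
  x=-1.636: |R|=1.82638 >1
Interval (-1.0870, 0).

(-1.0870,0); λ=-6 ⇒ h* = (25/23)/6 = 0.1812.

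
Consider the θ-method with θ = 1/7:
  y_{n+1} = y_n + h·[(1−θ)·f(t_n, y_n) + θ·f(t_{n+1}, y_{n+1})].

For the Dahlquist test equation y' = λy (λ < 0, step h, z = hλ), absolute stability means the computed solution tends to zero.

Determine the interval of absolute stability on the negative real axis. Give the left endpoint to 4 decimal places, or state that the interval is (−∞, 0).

Set f=λy, z=hλ:
  y_{n+1} = y_n + z·[6/7·y_n + 1/7·y_{n+1}] ⇒ (1 − 1/7z)y_{n+1} = (1 + 6/7z)y_n
  so R(z) = (1 + 6/7z)/(1 − 1/7z).

Boundary: |R(x)|=1, x<0.
x=-0.92: |R|=0.1869
R=−1: 1+6/7x = −1+1/7x ⇒ -5/7x=2 ⇒ x=2/(-5/7)=-2.8000
Confirm numerically:
  x=-2.780: |R|=0.98978 <1
  x=-2.644: |R|=0.91912 <1
  x=-2.506: |R|=0.84536 <1
  x=-3.107: |R|=1.15187 >1
  x=-2.995: |R|=1.09755 >1
Interval (-2.8000, 0).

z∈(-2.8000,0).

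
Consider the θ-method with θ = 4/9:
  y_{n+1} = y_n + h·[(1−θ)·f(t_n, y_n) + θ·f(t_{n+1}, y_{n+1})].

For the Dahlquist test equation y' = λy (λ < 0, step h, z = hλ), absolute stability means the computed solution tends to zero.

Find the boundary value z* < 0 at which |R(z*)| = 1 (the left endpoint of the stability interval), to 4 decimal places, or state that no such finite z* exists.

Set f=λy, z=hλ:
  y_{n+1} = y_n + z·[5/9·y_n + 4/9·y_{n+1}] ⇒ (1 − 4/9z)y_{n+1} = (1 + 5/9z)y_n
  ⇒ R(z) = (1 + 5/9z)/(1 − 4/9z).

Solve |R(x)|<1 on ℝ⁻.
x=-1.5: |R|=0.1000
R=−1: 1+5/9x = −1+4/9x ⇒ -1/9x=2 ⇒ x=2/(-1/9)=-18.0000
Confirm numerically:
  x=-12.431: |R|=0.90517 <1
  x=-11.166: |R|=0.87265 <1
  x=-10.697: |R|=0.85898 <1
  x=-9.868: |R|=0.83223 <1
  x=-18.354: |R|=1.00430 >1
  x=-18.249: |R|=1.00304 >1
  x=-18.161: |R|=1.00197 >1
So |R|<1 on (-18.0000, 0).

left endpoint -18.0000.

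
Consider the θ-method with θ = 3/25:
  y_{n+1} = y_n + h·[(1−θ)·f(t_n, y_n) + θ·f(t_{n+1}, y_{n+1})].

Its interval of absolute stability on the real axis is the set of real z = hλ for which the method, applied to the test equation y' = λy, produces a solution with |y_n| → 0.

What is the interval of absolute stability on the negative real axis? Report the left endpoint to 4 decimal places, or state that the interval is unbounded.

(-2.6316, 0).

Set f=λy, z=hλ:
  y_{n+1} = y_n + z·[22/25·y_n + 3/25·y_{n+1}] ⇒ (1 − 3/25z)y_{n+1} = (1 + 22/25z)y_n
  R(z) = (1 + 22/25z)/(1 − 3/25z).

Boundary: |R(x)|=1, x<0.
x=-0.5: |R|=0.5283
R=−1: 1+22/25x = −1+3/25x ⇒ -19/25x=2 ⇒ x=2/(-19/25)=-2.6316
Confirm numerically:
  x=-2.487: |R|=0.91538 <1
  x=-1.457: |R|=0.24017 <1
  x=-1.110: |R|=0.02047 <1
  x=-3.198: |R|=1.31109 >1
  x=-3.102: |R|=1.26054 >1
Interval (-2.6316, 0).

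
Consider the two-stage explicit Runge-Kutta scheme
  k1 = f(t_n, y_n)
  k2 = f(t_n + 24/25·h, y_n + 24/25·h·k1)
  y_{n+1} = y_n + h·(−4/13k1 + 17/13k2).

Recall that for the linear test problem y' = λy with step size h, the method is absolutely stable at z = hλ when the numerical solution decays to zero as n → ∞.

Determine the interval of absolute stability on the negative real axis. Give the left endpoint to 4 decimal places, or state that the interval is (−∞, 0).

Test eqn y'=λy, z=hλ:
  k1=λy_n ⇒ h·k1=z·y_n;  k2=λ(1+24/25z)y_n ⇒ h·k2=z(1+24/25z)y_n
  y_{n+1}/y_n = 1 − 4/13z + 17/13z(1+24/25z) = 1 + z + 408/325z²
  ⇒ R(z) = 1 + z + 408/325z².

Solve |R(x)|<1 on ℝ⁻.
x=-0.98: |R|=1.2257
R=1: x+408/325x²=0 ⇒ x=−325/408=-0.7966; min R=1−1/(4·408/325)=0.8009>−1
Confirm numerically:
  x=-0.499: |R|=0.81359 <1
  x=-0.489: |R|=0.81119 <1
  x=-0.441: |R|=0.80315 <1
  x=-1.223: |R|=1.65472 >1
  x=-0.862: |R|=1.07081 >1
Stable set (-0.7966, 0).

(-0.7966, 0).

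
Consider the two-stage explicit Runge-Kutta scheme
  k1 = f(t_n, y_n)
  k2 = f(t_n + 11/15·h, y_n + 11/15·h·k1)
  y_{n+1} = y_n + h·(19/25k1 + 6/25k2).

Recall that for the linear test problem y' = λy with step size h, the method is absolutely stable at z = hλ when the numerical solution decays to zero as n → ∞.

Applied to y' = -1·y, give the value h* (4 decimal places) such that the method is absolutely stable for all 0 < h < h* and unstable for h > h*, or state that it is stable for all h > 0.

(-5.6818,0); λ=-1 ⇒ h* = (125/22)/1 = 5.6818.

Set f=λy, z=hλ:
  k1=λy_n ⇒ h·k1=z·y_n;  k2=λ(1+11/15z)y_n ⇒ h·k2=z(1+11/15z)y_n
  y_{n+1}/y_n = 1 + 19/25z + 6/25z(1+11/15z) = 1 + z + 22/125z²
  R(z) = 1 + z + 22/125z².

Boundary: |R(x)|=1, x<0.
x=-0.4: |R|=0.6282
R=1: x+22/125x²=0 ⇒ x=−125/22=-5.6818; min R=1−1/(4·22/125)=-0.4205>−1
Confirm numerically:
  x=-3.798: |R|=0.25923 <1
  x=-3.683: |R|=0.29565 <1
  x=-3.155: |R|=0.40309 <1
  x=-2.964: |R|=0.41779 <1
  x=-6.166: |R|=1.52544 >1
  x=-6.057: |R|=1.39996 >1
  x=-6.022: |R|=1.36055 >1
Interval (-5.6818, 0).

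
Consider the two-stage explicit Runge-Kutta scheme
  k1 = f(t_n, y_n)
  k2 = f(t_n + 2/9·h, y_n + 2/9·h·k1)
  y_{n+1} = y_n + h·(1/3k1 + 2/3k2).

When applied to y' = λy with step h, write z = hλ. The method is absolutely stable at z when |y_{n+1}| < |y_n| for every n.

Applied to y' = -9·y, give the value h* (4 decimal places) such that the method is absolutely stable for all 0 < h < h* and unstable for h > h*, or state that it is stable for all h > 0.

Test eqn y'=λy, z=hλ:
  k1=λy_n ⇒ h·k1=z·y_n;  k2=λ(1+2/9z)y_n ⇒ h·k2=z(1+2/9z)y_n
  y_{n+1}/y_n = 1 + 1/3z + 2/3z(1+2/9z) = 1 + z + 4/27z²
  Hence R(z) = 1 + z + 4/27z².

Need |R(x)|<1, x<0.
x=-0.64: |R|=0.4207
R=1: x+4/27x²=0 ⇒ x=−27/4=-6.7500; min R=1−1/(4·4/27)=-0.6875>−1
Confirm numerically:
  x=-6.128: |R|=0.43532 <1
  x=-4.286: |R|=0.56455 <1
  x=-4.208: |R|=0.58470 <1
  x=-3.451: |R|=0.68664 <1
  x=-7.338: |R|=1.63922 >1
  x=-7.248: |R|=1.53474 >1
  x=-7.232: |R|=1.51642 >1
Stable set (-6.7500, 0).

(-6.7500,0); λ=-9 ⇒ h* = (27/4)/9 = 0.7500.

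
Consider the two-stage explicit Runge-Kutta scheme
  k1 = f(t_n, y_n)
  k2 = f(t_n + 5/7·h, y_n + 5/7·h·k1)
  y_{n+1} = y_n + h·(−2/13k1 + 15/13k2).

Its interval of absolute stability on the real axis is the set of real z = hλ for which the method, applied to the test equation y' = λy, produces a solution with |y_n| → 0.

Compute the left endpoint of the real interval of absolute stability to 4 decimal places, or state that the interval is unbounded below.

z* = -1.2133.

Test eqn y'=λy, z=hλ:
  k1=λy_n ⇒ h·k1=z·y_n;  k2=λ(1+5/7z)y_n ⇒ h·k2=z(1+5/7z)y_n
  y_{n+1}/y_n = 1 − 2/13z + 15/13z(1+5/7z) = 1 + z + 75/91z²
  ⇒ R(z) = 1 + z + 75/91z².

Boundary: |R(x)|=1, x<0.
x=-0.86: |R|=0.7496
R=1: x+75/91x²=0 ⇒ x=−91/75=-1.2133; min R=1−1/(4·75/91)=0.6967>−1
Confirm numerically:
  x=-1.127: |R|=0.91981 <1
  x=-1.017: |R|=0.83544 <1
  x=-0.952: |R|=0.79495 <1
  x=-0.886: |R|=0.76097 <1
  x=-1.451: |R|=1.28422 >1
  x=-1.390: |R|=1.20239 >1
So |R|<1 on (-1.2133, 0).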